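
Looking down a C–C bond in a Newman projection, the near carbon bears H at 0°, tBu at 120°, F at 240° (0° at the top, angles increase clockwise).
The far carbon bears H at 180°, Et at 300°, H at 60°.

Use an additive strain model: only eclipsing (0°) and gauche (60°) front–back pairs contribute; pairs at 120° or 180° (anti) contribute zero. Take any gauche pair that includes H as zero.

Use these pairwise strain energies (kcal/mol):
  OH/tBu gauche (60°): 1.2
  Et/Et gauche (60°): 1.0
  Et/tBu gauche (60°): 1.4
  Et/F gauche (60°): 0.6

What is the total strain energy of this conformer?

0.6 kcal/mol

This conformer (staggered): F(240°)/Et(300°) gauche 0.6 → 0.6 kcal/mol.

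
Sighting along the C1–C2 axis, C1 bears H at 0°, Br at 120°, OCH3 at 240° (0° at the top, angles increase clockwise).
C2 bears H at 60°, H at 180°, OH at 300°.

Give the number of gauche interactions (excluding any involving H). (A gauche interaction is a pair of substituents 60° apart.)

Non-H gauche pairs: OCH3(240°)/OH(300°) — 1 interaction.

1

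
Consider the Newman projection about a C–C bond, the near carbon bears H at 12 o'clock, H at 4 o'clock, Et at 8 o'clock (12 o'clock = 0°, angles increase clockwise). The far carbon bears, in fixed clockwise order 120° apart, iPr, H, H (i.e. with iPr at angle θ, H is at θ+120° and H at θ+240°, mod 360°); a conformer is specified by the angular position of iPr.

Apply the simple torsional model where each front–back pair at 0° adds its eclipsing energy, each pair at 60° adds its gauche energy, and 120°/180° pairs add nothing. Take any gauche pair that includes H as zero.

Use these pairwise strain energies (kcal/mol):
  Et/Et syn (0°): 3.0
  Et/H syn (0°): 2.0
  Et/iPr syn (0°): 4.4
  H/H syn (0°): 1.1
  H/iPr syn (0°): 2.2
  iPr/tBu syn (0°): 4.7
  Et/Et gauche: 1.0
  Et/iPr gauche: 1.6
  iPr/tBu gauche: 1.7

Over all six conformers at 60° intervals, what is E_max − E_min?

iPr at 0° (eclipsed): H–iPr eclipsed, H–H eclipsed, Et–H eclipsed; 2.2 + 1.1 + 2.0 = 5.3 kcal/mol.
iPr at 60° (staggered): no non-H gauche contacts → 0.0 kcal/mol.
iPr at 120° (eclipsed): H–H eclipsed, H–iPr eclipsed, Et–H eclipsed; 1.1 + 2.2 + 2.0 = 5.3 kcal/mol.
iPr at 180° (staggered): Et–iPr gauche; 1.6 = 1.6 kcal/mol.
iPr at 240° (eclipsed): H–H eclipsed, H–H eclipsed, Et–iPr eclipsed; 1.1 + 1.1 + 4.4 = 6.6 kcal/mol.
iPr at 300° (staggered): Et–iPr gauche; 1.6 = 1.6 kcal/mol.
Max at 240° (6.6 kcal/mol), min at 60° (0.0 kcal/mol); barrier = 6.6 kcal/mol.

6.6 kcal/mol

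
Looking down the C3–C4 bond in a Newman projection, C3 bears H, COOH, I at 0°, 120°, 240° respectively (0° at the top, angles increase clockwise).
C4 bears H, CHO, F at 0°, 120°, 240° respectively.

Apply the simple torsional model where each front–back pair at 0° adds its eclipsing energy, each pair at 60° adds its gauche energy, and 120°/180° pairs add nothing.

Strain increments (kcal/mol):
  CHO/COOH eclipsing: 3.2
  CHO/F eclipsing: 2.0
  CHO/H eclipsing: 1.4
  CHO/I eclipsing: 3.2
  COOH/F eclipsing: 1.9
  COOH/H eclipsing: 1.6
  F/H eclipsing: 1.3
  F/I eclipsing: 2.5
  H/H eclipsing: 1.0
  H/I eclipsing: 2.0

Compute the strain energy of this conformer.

6.7 kcal/mol

This conformer (eclipsed): H(0°)/H(0°) eclipsed 1.0; COOH(120°)/CHO(120°) eclipsed 3.2; I(240°)/F(240°) eclipsed 2.5 → 6.7 kcal/mol.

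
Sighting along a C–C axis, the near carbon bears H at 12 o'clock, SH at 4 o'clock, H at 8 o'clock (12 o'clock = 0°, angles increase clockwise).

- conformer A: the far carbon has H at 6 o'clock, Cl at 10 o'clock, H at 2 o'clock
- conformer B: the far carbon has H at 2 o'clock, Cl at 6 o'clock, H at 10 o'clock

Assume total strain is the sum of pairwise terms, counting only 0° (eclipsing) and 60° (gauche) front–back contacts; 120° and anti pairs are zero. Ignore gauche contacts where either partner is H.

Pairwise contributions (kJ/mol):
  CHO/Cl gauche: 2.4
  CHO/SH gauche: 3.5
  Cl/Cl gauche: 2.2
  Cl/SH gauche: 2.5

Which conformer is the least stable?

B

A (staggered): no non-H gauche contacts → 0.0 kJ/mol.
B (staggered): SH(120°)/Cl(180°) gauche 2.5 → 2.5 kJ/mol.
B has the highest total (2.5 kJ/mol).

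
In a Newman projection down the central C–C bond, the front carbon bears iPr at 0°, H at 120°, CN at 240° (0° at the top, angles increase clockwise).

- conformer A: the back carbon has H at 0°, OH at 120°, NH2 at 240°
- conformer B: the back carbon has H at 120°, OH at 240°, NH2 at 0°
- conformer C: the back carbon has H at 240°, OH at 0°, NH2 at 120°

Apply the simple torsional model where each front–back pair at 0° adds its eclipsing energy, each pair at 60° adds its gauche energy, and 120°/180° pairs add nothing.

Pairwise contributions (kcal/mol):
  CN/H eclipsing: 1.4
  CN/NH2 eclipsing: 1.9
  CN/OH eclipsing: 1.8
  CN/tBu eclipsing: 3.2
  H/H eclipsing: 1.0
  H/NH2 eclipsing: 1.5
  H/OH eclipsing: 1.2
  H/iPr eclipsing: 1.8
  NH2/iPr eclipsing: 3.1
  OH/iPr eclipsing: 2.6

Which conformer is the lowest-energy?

A

A is eclipsed. iPr at 0° is eclipsed with H at 0° (1.8); H at 120° is eclipsed with OH at 120° (1.2); CN at 240° is eclipsed with NH2 at 240° (1.9). Total 4.9 kcal/mol.
B is eclipsed. iPr at 0° is eclipsed with NH2 at 0° (3.1); H at 120° is eclipsed with H at 120° (1.0); CN at 240° is eclipsed with OH at 240° (1.8). Total 5.9 kcal/mol.
C is eclipsed. iPr at 0° is eclipsed with OH at 0° (2.6); H at 120° is eclipsed with NH2 at 120° (1.5); CN at 240° is eclipsed with H at 240° (1.4). Total 5.5 kcal/mol.
A has the lowest total (4.9 kcal/mol).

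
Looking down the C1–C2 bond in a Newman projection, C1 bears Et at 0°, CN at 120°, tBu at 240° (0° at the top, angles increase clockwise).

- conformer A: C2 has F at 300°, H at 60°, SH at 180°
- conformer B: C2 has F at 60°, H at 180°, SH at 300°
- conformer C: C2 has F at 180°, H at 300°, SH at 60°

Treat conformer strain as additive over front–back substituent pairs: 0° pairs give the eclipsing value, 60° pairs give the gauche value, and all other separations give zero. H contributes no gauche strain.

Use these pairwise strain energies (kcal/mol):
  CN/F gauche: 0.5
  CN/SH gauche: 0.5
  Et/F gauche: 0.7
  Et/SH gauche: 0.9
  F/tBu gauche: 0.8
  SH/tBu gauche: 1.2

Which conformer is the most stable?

A (staggered): Et–F gauche, CN–SH gauche, tBu–F gauche, tBu–SH gauche; 0.7 + 0.5 + 0.8 + 1.2 = 3.2 kcal/mol.
B (staggered): Et–F gauche, Et–SH gauche, CN–F gauche, tBu–SH gauche; 0.7 + 0.9 + 0.5 + 1.2 = 3.3 kcal/mol.
C (staggered): Et–SH gauche, CN–F gauche, CN–SH gauche, tBu–F gauche; 0.9 + 0.5 + 0.5 + 0.8 = 2.7 kcal/mol.
C has the lowest total (2.7 kcal/mol).

C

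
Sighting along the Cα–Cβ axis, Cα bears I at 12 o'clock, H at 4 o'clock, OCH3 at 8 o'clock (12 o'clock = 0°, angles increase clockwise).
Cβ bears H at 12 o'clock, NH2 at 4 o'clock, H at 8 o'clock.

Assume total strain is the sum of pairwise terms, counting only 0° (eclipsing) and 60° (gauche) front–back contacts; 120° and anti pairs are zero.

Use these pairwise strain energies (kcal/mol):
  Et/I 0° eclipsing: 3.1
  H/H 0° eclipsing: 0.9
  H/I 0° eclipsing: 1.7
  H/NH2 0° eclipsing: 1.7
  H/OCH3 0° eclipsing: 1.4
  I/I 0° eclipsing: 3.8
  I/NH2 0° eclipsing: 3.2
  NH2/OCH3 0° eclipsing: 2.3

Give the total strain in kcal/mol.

4.8 kcal/mol

This conformer is eclipsed. I at 0° is eclipsed with H at 0° (1.7); H at 120° is eclipsed with NH2 at 120° (1.7); OCH3 at 240° is eclipsed with H at 240° (1.4). Total 4.8 kcal/mol.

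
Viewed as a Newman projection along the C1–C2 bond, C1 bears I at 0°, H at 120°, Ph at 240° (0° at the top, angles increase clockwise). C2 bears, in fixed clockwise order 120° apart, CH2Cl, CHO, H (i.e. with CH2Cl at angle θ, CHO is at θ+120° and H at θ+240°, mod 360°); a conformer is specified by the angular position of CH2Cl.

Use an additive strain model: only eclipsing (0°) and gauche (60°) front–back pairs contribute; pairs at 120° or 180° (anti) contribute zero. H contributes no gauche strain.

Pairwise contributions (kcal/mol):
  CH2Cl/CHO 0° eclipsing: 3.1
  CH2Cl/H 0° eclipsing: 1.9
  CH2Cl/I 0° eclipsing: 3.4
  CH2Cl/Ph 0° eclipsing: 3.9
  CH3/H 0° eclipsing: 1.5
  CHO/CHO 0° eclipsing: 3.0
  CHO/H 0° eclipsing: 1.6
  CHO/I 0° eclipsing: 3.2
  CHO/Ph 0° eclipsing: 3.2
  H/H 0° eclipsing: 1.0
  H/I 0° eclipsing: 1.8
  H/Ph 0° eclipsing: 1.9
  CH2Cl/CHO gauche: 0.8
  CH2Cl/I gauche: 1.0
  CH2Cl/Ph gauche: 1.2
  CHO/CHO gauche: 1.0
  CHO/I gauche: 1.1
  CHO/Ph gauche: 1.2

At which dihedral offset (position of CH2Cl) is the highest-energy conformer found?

CH2Cl at 0° (eclipsed): I(0°)/CH2Cl(0°) eclipsed 3.4; H(120°)/CHO(120°) eclipsed 1.6; Ph(240°)/H(240°) eclipsed 1.9 → 6.9 kcal/mol.
CH2Cl at 60° (staggered): I(0°)/CH2Cl(60°) gauche 1.0; Ph(240°)/CHO(180°) gauche 1.2 → 2.2 kcal/mol.
CH2Cl at 120° (eclipsed): I(0°)/H(0°) eclipsed 1.8; H(120°)/CH2Cl(120°) eclipsed 1.9; Ph(240°)/CHO(240°) eclipsed 3.2 → 6.9 kcal/mol.
CH2Cl at 180° (staggered): I(0°)/CHO(300°) gauche 1.1; Ph(240°)/CH2Cl(180°) gauche 1.2; Ph(240°)/CHO(300°) gauche 1.2 → 3.5 kcal/mol.
CH2Cl at 240° (eclipsed): I(0°)/CHO(0°) eclipsed 3.2; H(120°)/H(120°) eclipsed 1.0; Ph(240°)/CH2Cl(240°) eclipsed 3.9 → 8.1 kcal/mol.
CH2Cl at 300° (staggered): I(0°)/CH2Cl(300°) gauche 1.0; I(0°)/CHO(60°) gauche 1.1; Ph(240°)/CH2Cl(300°) gauche 1.2 → 3.3 kcal/mol.
The maximum (8.1 kcal/mol) occurs with CH2Cl at 240°.

240°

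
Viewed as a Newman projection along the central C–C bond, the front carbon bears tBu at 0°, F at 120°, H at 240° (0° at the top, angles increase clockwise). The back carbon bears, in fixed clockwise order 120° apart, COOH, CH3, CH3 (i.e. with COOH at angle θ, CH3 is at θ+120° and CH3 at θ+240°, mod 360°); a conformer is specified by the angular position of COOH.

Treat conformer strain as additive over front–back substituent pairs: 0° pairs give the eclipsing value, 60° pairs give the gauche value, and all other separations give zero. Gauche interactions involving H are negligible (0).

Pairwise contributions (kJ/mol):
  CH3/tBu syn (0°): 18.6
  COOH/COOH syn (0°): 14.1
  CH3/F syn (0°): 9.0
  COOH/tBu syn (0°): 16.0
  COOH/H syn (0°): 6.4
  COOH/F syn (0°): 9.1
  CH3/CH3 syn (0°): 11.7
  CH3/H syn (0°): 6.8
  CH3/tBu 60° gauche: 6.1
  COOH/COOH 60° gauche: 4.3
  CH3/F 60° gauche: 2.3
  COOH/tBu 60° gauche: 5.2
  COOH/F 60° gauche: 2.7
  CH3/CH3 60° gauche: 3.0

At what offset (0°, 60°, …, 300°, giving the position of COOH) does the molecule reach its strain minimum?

COOH at 0° (eclipsed): tBu(0°)/COOH(0°) eclipsed 16.0; F(120°)/CH3(120°) eclipsed 9.0; H(240°)/CH3(240°) eclipsed 6.8 → 31.8 kJ/mol.
COOH at 60° (staggered): tBu(0°)/COOH(60°) gauche 5.2; tBu(0°)/CH3(300°) gauche 6.1; F(120°)/COOH(60°) gauche 2.7; F(120°)/CH3(180°) gauche 2.3 → 16.3 kJ/mol.
COOH at 120° (eclipsed): tBu(0°)/CH3(0°) eclipsed 18.6; F(120°)/COOH(120°) eclipsed 9.1; H(240°)/CH3(240°) eclipsed 6.8 → 34.5 kJ/mol.
COOH at 180° (staggered): tBu(0°)/CH3(300°) gauche 6.1; tBu(0°)/CH3(60°) gauche 6.1; F(120°)/COOH(180°) gauche 2.7; F(120°)/CH3(60°) gauche 2.3 → 17.2 kJ/mol.
COOH at 240° (eclipsed): tBu(0°)/CH3(0°) eclipsed 18.6; F(120°)/CH3(120°) eclipsed 9.0; H(240°)/COOH(240°) eclipsed 6.4 → 34.0 kJ/mol.
COOH at 300° (staggered): tBu(0°)/COOH(300°) gauche 5.2; tBu(0°)/CH3(60°) gauche 6.1; F(120°)/CH3(60°) gauche 2.3; F(120°)/CH3(180°) gauche 2.3 → 15.9 kJ/mol.
The minimum (15.9 kJ/mol) occurs with COOH at 300°.

300°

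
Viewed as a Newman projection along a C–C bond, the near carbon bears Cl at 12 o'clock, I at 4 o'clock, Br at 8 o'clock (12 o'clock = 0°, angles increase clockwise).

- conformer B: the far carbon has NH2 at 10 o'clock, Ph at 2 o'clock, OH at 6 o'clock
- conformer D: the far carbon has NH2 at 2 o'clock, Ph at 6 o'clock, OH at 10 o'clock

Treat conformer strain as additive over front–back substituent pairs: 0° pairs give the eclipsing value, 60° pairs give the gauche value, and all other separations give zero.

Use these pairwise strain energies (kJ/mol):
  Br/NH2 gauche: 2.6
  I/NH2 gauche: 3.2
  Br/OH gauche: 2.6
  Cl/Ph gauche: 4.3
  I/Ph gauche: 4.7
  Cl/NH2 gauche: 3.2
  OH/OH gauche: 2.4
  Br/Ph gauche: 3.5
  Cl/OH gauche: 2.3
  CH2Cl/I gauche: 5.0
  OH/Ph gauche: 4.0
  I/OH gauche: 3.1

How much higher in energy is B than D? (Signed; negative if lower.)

B (staggered): Cl(0°)/NH2(300°) gauche 3.2; Cl(0°)/Ph(60°) gauche 4.3; I(120°)/Ph(60°) gauche 4.7; I(120°)/OH(180°) gauche 3.1; Br(240°)/NH2(300°) gauche 2.6; Br(240°)/OH(180°) gauche 2.6 → 20.5 kJ/mol.
D (staggered): Cl(0°)/NH2(60°) gauche 3.2; Cl(0°)/OH(300°) gauche 2.3; I(120°)/NH2(60°) gauche 3.2; I(120°)/Ph(180°) gauche 4.7; Br(240°)/Ph(180°) gauche 3.5; Br(240°)/OH(300°) gauche 2.6 → 19.5 kJ/mol.
E(B) − E(D) = 20.5 − 19.5 = +1.0 kJ/mol.

+1.0 kJ/mol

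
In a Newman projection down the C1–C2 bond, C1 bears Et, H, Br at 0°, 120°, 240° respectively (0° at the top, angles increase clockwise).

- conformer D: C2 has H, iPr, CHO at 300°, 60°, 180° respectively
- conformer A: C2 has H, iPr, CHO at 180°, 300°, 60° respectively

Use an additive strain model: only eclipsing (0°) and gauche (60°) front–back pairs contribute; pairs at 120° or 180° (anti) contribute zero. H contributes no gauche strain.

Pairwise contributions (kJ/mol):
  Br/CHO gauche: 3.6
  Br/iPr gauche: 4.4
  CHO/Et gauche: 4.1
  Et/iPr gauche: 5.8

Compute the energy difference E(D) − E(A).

-4.9 kJ/mol

D is staggered. Et at 0° is gauche with iPr at 60° (5.8); Br at 240° is gauche with CHO at 180° (3.6). Total 9.4 kJ/mol.
A is staggered. Et at 0° is gauche with iPr at 300° (5.8); Et at 0° is gauche with CHO at 60° (4.1); Br at 240° is gauche with iPr at 300° (4.4). Total 14.3 kJ/mol.
E(D) − E(A) = 9.4 − 14.3 = -4.9 kJ/mol.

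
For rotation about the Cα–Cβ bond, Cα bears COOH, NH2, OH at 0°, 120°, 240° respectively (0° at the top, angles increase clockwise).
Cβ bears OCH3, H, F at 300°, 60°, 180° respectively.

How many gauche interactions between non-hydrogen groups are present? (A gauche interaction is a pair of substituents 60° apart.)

Non-H gauche pairs: COOH(0°)/OCH3(300°); NH2(120°)/F(180°); OH(240°)/OCH3(300°); OH(240°)/F(180°) — 4 interactions.

4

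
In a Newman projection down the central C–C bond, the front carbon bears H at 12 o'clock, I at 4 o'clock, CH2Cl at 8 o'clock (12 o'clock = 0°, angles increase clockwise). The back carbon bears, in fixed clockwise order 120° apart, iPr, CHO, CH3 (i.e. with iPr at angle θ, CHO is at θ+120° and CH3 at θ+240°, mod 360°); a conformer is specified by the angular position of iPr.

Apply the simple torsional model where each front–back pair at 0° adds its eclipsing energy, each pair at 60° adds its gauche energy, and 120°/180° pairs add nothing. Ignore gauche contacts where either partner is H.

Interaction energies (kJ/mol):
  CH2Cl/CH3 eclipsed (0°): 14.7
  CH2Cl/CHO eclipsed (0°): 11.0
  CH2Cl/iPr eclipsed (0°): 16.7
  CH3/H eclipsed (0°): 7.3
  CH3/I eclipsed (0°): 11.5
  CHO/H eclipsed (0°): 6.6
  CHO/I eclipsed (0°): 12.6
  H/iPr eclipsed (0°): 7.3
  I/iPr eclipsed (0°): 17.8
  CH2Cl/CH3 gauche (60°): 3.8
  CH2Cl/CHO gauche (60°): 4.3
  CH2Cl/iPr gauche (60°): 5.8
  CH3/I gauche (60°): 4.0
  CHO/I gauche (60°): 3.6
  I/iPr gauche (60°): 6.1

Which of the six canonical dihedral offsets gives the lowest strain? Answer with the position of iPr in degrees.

300°

iPr at 0° (eclipsed): H(0°)/iPr(0°) eclipsed 7.3; I(120°)/CHO(120°) eclipsed 12.6; CH2Cl(240°)/CH3(240°) eclipsed 14.7 → 34.6 kJ/mol.
iPr at 60° (staggered): I(120°)/iPr(60°) gauche 6.1; I(120°)/CHO(180°) gauche 3.6; CH2Cl(240°)/CHO(180°) gauche 4.3; CH2Cl(240°)/CH3(300°) gauche 3.8 → 17.8 kJ/mol.
iPr at 120° (eclipsed): H(0°)/CH3(0°) eclipsed 7.3; I(120°)/iPr(120°) eclipsed 17.8; CH2Cl(240°)/CHO(240°) eclipsed 11.0 → 36.1 kJ/mol.
iPr at 180° (staggered): I(120°)/iPr(180°) gauche 6.1; I(120°)/CH3(60°) gauche 4.0; CH2Cl(240°)/iPr(180°) gauche 5.8; CH2Cl(240°)/CHO(300°) gauche 4.3 → 20.2 kJ/mol.
iPr at 240° (eclipsed): H(0°)/CHO(0°) eclipsed 6.6; I(120°)/CH3(120°) eclipsed 11.5; CH2Cl(240°)/iPr(240°) eclipsed 16.7 → 34.8 kJ/mol.
iPr at 300° (staggered): I(120°)/CHO(60°) gauche 3.6; I(120°)/CH3(180°) gauche 4.0; CH2Cl(240°)/iPr(300°) gauche 5.8; CH2Cl(240°)/CH3(180°) gauche 3.8 → 17.2 kJ/mol.
The minimum (17.2 kJ/mol) occurs with iPr at 300°.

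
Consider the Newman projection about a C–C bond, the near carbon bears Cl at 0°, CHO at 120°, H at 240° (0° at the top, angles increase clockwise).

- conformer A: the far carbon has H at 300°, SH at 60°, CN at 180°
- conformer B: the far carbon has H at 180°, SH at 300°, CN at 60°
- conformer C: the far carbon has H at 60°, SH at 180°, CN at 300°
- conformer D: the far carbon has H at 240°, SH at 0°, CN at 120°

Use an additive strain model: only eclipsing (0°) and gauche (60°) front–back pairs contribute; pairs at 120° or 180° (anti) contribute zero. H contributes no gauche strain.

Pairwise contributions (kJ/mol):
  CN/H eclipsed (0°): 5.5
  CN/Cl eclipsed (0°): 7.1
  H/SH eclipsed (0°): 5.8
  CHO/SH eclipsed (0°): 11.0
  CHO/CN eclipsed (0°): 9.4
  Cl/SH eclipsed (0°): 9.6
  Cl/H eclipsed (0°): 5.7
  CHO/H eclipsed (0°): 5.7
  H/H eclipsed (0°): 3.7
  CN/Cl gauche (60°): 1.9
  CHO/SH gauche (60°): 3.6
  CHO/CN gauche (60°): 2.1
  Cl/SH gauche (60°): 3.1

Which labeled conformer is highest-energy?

A is staggered. Cl at 0° is gauche with SH at 60° (3.1); CHO at 120° is gauche with SH at 60° (3.6); CHO at 120° is gauche with CN at 180° (2.1). Total 8.8 kJ/mol.
B is staggered. Cl at 0° is gauche with SH at 300° (3.1); Cl at 0° is gauche with CN at 60° (1.9); CHO at 120° is gauche with CN at 60° (2.1). Total 7.1 kJ/mol.
C is staggered. Cl at 0° is gauche with CN at 300° (1.9); CHO at 120° is gauche with SH at 180° (3.6). Total 5.5 kJ/mol.
D is eclipsed. Cl at 0° is eclipsed with SH at 0° (9.6); CHO at 120° is eclipsed with CN at 120° (9.4); H at 240° is eclipsed with H at 240° (3.7). Total 22.7 kJ/mol.
D has the highest total (22.7 kJ/mol).

D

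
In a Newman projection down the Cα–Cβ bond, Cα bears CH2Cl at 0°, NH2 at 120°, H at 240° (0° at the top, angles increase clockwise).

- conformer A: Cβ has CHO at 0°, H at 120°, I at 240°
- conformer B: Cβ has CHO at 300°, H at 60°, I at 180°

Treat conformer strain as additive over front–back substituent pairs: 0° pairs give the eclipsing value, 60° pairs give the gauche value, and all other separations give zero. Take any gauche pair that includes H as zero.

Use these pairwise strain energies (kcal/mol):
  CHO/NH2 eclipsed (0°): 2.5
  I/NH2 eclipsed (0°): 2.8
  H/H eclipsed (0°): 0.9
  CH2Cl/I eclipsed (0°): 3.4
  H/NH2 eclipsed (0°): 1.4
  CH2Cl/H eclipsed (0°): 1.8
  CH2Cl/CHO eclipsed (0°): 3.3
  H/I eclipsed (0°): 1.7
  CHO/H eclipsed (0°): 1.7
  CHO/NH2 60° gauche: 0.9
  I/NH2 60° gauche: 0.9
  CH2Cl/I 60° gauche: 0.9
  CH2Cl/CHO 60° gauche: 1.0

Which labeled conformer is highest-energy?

A (eclipsed): CH2Cl(0°)/CHO(0°) eclipsed 3.3; NH2(120°)/H(120°) eclipsed 1.4; H(240°)/I(240°) eclipsed 1.7 → 6.4 kcal/mol.
B (staggered): CH2Cl(0°)/CHO(300°) gauche 1.0; NH2(120°)/I(180°) gauche 0.9 → 1.9 kcal/mol.
A has the highest total (6.4 kcal/mol).

A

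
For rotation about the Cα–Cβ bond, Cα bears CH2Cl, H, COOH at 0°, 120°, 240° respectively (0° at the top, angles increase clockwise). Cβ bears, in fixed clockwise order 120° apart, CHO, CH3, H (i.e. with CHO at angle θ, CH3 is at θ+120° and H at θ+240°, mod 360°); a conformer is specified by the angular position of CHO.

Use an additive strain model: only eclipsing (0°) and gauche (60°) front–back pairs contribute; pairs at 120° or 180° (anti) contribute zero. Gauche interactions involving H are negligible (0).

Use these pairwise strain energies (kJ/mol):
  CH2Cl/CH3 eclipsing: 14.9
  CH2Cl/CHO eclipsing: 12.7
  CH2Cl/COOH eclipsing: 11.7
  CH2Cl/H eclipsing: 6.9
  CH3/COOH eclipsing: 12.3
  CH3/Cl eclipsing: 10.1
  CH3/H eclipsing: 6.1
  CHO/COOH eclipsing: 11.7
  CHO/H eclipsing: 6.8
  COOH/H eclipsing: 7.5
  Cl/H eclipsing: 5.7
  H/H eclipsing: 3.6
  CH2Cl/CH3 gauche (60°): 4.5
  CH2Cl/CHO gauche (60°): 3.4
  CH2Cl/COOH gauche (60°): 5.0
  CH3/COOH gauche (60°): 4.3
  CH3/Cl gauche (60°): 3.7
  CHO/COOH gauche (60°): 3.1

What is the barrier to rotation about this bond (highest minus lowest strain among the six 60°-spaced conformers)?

CHO at 0° (eclipsed): CH2Cl(0°)/CHO(0°) eclipsed 12.7; H(120°)/CH3(120°) eclipsed 6.1; COOH(240°)/H(240°) eclipsed 7.5 → 26.3 kJ/mol.
CHO at 60° (staggered): CH2Cl(0°)/CHO(60°) gauche 3.4; COOH(240°)/CH3(180°) gauche 4.3 → 7.7 kJ/mol.
CHO at 120° (eclipsed): CH2Cl(0°)/H(0°) eclipsed 6.9; H(120°)/CHO(120°) eclipsed 6.8; COOH(240°)/CH3(240°) eclipsed 12.3 → 26.0 kJ/mol.
CHO at 180° (staggered): CH2Cl(0°)/CH3(300°) gauche 4.5; COOH(240°)/CHO(180°) gauche 3.1; COOH(240°)/CH3(300°) gauche 4.3 → 11.9 kJ/mol.
CHO at 240° (eclipsed): CH2Cl(0°)/CH3(0°) eclipsed 14.9; H(120°)/H(120°) eclipsed 3.6; COOH(240°)/CHO(240°) eclipsed 11.7 → 30.2 kJ/mol.
CHO at 300° (staggered): CH2Cl(0°)/CHO(300°) gauche 3.4; CH2Cl(0°)/CH3(60°) gauche 4.5; COOH(240°)/CHO(300°) gauche 3.1 → 11.0 kJ/mol.
Max at 240° (30.2 kJ/mol), min at 60° (7.7 kJ/mol); barrier = 22.5 kJ/mol.

22.5 kJ/mol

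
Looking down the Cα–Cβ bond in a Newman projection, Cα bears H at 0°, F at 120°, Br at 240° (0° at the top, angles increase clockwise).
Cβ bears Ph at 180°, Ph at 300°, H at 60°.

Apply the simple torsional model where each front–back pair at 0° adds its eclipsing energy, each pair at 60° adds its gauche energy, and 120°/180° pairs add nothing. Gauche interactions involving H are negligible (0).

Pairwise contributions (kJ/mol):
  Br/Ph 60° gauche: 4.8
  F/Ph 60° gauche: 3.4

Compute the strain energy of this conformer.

13.0 kJ/mol

This conformer (staggered): F–Ph gauche, Br–Ph gauche, Br–Ph gauche; 3.4 + 4.8 + 4.8 = 13.0 kJ/mol.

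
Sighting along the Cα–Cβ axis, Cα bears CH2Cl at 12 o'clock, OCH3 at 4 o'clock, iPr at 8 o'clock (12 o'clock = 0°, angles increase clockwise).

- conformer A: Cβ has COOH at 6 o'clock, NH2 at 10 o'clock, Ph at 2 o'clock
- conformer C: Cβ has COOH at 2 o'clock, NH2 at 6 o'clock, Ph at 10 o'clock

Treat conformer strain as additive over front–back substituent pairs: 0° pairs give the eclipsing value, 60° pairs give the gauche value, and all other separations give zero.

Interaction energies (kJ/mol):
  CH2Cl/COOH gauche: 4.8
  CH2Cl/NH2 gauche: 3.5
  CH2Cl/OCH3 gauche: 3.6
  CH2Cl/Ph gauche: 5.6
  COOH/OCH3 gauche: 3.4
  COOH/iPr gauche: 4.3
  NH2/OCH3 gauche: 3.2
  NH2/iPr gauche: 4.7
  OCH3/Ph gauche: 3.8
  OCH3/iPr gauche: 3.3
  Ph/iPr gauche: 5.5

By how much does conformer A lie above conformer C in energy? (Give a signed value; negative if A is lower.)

-1.9 kJ/mol

A is staggered. CH2Cl at 0° is gauche with NH2 at 300° (3.5); CH2Cl at 0° is gauche with Ph at 60° (5.6); OCH3 at 120° is gauche with COOH at 180° (3.4); OCH3 at 120° is gauche with Ph at 60° (3.8); iPr at 240° is gauche with COOH at 180° (4.3); iPr at 240° is gauche with NH2 at 300° (4.7). Total 25.3 kJ/mol.
C is staggered. CH2Cl at 0° is gauche with COOH at 60° (4.8); CH2Cl at 0° is gauche with Ph at 300° (5.6); OCH3 at 120° is gauche with COOH at 60° (3.4); OCH3 at 120° is gauche with NH2 at 180° (3.2); iPr at 240° is gauche with NH2 at 180° (4.7); iPr at 240° is gauche with Ph at 300° (5.5). Total 27.2 kJ/mol.
E(A) − E(C) = 25.3 − 27.2 = -1.9 kJ/mol.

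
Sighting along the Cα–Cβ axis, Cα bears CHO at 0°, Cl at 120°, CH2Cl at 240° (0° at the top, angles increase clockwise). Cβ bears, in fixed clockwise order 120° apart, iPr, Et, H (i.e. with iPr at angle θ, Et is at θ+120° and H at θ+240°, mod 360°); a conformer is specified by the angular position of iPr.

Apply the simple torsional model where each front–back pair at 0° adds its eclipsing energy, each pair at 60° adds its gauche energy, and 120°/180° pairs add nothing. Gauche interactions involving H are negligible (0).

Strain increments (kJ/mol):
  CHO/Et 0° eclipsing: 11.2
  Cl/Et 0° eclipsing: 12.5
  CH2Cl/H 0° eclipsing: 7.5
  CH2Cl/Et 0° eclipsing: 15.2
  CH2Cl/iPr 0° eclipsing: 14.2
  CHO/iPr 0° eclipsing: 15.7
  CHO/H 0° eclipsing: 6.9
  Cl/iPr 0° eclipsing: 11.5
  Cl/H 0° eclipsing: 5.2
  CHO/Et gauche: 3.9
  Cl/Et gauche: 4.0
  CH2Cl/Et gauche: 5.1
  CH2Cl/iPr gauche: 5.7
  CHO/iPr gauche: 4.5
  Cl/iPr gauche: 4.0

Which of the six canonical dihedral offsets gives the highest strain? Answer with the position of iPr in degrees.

0°

iPr at 0° is eclipsed. CHO at 0° is eclipsed with iPr at 0° (15.7); Cl at 120° is eclipsed with Et at 120° (12.5); CH2Cl at 240° is eclipsed with H at 240° (7.5). Total 35.7 kJ/mol.
iPr at 60° is staggered. CHO at 0° is gauche with iPr at 60° (4.5); Cl at 120° is gauche with iPr at 60° (4.0); Cl at 120° is gauche with Et at 180° (4.0); CH2Cl at 240° is gauche with Et at 180° (5.1). Total 17.6 kJ/mol.
iPr at 120° is eclipsed. CHO at 0° is eclipsed with H at 0° (6.9); Cl at 120° is eclipsed with iPr at 120° (11.5); CH2Cl at 240° is eclipsed with Et at 240° (15.2). Total 33.6 kJ/mol.
iPr at 180° is staggered. CHO at 0° is gauche with Et at 300° (3.9); Cl at 120° is gauche with iPr at 180° (4.0); CH2Cl at 240° is gauche with iPr at 180° (5.7); CH2Cl at 240° is gauche with Et at 300° (5.1). Total 18.7 kJ/mol.
iPr at 240° is eclipsed. CHO at 0° is eclipsed with Et at 0° (11.2); Cl at 120° is eclipsed with H at 120° (5.2); CH2Cl at 240° is eclipsed with iPr at 240° (14.2). Total 30.6 kJ/mol.
iPr at 300° is staggered. CHO at 0° is gauche with iPr at 300° (4.5); CHO at 0° is gauche with Et at 60° (3.9); Cl at 120° is gauche with Et at 60° (4.0); CH2Cl at 240° is gauche with iPr at 300° (5.7). Total 18.1 kJ/mol.
The maximum (35.7 kJ/mol) occurs with iPr at 0°.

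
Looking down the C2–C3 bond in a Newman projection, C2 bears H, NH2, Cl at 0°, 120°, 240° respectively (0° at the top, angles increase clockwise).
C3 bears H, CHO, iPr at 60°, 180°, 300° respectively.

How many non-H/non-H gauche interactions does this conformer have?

Non-H gauche pairs: NH2(120°)/CHO(180°); Cl(240°)/CHO(180°); Cl(240°)/iPr(300°) — 3 interactions.

3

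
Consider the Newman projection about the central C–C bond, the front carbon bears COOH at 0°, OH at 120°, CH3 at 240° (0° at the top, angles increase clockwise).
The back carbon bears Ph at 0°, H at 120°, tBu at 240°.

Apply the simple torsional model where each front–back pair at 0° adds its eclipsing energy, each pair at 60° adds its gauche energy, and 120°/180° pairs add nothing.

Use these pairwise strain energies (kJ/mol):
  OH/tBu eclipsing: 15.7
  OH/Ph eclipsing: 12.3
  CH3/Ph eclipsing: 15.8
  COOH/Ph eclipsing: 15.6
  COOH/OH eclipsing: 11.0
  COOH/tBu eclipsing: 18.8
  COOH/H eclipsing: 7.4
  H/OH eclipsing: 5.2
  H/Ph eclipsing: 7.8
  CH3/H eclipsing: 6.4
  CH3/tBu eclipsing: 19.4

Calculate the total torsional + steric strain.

This conformer (eclipsed): COOH(0°)/Ph(0°) eclipsed 15.6; OH(120°)/H(120°) eclipsed 5.2; CH3(240°)/tBu(240°) eclipsed 19.4 → 40.2 kJ/mol.

40.2 kJ/mol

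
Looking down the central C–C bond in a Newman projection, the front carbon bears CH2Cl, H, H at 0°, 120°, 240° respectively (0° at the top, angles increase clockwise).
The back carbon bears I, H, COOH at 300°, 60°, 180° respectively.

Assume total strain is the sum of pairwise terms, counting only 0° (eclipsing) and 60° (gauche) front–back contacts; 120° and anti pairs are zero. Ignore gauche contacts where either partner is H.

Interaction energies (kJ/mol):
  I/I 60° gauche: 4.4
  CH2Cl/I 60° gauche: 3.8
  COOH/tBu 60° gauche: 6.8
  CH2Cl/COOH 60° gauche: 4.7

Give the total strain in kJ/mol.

This conformer (staggered): CH2Cl(0°)/I(300°) gauche 3.8 → 3.8 kJ/mol.

3.8 kJ/mol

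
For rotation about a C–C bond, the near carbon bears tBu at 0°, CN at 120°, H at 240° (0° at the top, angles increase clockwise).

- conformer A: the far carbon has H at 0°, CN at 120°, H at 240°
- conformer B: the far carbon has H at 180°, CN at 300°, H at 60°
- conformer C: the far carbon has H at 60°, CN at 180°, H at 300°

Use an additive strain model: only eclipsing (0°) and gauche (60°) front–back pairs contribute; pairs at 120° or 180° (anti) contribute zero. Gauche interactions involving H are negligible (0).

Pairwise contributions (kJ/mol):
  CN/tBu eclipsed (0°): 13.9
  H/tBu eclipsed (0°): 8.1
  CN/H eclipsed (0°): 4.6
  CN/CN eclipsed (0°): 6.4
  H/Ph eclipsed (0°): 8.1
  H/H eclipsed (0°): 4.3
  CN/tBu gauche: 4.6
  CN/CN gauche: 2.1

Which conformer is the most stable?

A (eclipsed): tBu–H eclipsed, CN–CN eclipsed, H–H eclipsed; 8.1 + 6.4 + 4.3 = 18.8 kJ/mol.
B (staggered): tBu–CN gauche; 4.6 = 4.6 kJ/mol.
C (staggered): CN–CN gauche; 2.1 = 2.1 kJ/mol.
C has the lowest total (2.1 kJ/mol).

C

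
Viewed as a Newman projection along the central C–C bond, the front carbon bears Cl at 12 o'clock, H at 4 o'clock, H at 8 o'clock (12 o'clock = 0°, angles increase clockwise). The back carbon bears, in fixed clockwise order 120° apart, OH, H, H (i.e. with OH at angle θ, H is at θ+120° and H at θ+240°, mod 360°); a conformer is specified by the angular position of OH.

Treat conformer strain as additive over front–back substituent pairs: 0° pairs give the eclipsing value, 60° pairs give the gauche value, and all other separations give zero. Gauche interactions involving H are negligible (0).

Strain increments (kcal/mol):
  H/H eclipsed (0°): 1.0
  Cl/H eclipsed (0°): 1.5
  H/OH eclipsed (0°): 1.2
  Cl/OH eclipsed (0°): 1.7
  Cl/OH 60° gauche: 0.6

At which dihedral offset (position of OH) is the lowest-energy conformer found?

OH at 0° (eclipsed): Cl–OH eclipsed, H–H eclipsed, H–H eclipsed; 1.7 + 1.0 + 1.0 = 3.7 kcal/mol.
OH at 60° (staggered): Cl–OH gauche; 0.6 = 0.6 kcal/mol.
OH at 120° (eclipsed): Cl–H eclipsed, H–OH eclipsed, H–H eclipsed; 1.5 + 1.2 + 1.0 = 3.7 kcal/mol.
OH at 180° (staggered): no non-H gauche contacts → 0.0 kcal/mol.
OH at 240° (eclipsed): Cl–H eclipsed, H–H eclipsed, H–OH eclipsed; 1.5 + 1.0 + 1.2 = 3.7 kcal/mol.
OH at 300° (staggered): Cl–OH gauche; 0.6 = 0.6 kcal/mol.
The minimum (0.0 kcal/mol) occurs with OH at 180°.

180°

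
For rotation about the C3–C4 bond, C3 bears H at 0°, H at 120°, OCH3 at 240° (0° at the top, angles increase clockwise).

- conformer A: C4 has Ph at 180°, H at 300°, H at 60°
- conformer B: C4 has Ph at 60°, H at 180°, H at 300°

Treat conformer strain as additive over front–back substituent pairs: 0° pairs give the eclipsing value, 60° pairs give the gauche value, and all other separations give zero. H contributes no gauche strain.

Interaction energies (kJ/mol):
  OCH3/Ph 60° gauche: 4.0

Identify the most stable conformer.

A (staggered): OCH3(240°)/Ph(180°) gauche 4.0 → 4.0 kJ/mol.
B (staggered): no non-H gauche contacts → 0.0 kJ/mol.
B has the lowest total (0.0 kJ/mol).

B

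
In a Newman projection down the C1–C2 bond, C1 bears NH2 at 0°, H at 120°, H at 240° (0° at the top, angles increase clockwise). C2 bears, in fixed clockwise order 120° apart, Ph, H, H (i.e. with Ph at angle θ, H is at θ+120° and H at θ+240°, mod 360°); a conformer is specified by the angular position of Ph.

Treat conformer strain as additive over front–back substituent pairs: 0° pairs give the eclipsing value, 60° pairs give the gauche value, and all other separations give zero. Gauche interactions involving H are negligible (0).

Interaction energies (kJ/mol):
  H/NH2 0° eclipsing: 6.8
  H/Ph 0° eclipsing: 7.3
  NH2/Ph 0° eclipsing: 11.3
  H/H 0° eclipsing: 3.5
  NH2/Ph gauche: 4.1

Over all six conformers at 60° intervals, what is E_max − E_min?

18.3 kJ/mol

Ph at 0° (eclipsed): NH2–Ph eclipsed, H–H eclipsed, H–H eclipsed; 11.3 + 3.5 + 3.5 = 18.3 kJ/mol.
Ph at 60° (staggered): NH2–Ph gauche; 4.1 = 4.1 kJ/mol.
Ph at 120° (eclipsed): NH2–H eclipsed, H–Ph eclipsed, H–H eclipsed; 6.8 + 7.3 + 3.5 = 17.6 kJ/mol.
Ph at 180° (staggered): no non-H gauche contacts → 0.0 kJ/mol.
Ph at 240° (eclipsed): NH2–H eclipsed, H–H eclipsed, H–Ph eclipsed; 6.8 + 3.5 + 7.3 = 17.6 kJ/mol.
Ph at 300° (staggered): NH2–Ph gauche; 4.1 = 4.1 kJ/mol.
Max at 0° (18.3 kJ/mol), min at 180° (0.0 kJ/mol); barrier = 18.3 kJ/mol.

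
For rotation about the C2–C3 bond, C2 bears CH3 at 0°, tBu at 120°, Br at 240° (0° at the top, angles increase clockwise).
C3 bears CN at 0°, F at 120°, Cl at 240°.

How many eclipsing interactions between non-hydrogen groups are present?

3

Non-H eclipsing pairs: CH3(0°)/CN(0°); tBu(120°)/F(120°); Br(240°)/Cl(240°) — 3 interactions.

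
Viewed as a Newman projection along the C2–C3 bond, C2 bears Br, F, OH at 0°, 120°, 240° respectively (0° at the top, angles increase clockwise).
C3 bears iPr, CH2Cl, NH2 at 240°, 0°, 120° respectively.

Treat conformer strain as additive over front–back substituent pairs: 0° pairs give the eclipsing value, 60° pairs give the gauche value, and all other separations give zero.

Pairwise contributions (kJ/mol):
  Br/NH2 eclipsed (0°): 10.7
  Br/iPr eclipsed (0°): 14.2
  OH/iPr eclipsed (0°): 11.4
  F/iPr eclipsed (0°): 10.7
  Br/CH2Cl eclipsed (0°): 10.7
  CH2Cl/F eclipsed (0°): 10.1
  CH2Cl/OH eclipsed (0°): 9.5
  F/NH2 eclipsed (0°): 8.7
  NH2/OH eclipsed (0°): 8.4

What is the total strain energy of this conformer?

30.8 kJ/mol

This conformer is eclipsed. Br at 0° is eclipsed with CH2Cl at 0° (10.7); F at 120° is eclipsed with NH2 at 120° (8.7); OH at 240° is eclipsed with iPr at 240° (11.4). Total 30.8 kJ/mol.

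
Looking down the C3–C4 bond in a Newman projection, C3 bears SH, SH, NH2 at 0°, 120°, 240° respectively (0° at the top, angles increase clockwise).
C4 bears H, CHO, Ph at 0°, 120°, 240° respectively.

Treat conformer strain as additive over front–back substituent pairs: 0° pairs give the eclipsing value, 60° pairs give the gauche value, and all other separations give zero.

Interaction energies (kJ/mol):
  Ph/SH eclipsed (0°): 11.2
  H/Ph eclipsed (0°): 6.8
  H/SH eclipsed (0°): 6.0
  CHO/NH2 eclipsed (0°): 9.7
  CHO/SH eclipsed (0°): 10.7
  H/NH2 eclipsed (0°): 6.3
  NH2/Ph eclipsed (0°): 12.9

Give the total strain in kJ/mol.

29.6 kJ/mol

This conformer (eclipsed): SH–H eclipsed, SH–CHO eclipsed, NH2–Ph eclipsed; 6.0 + 10.7 + 12.9 = 29.6 kJ/mol.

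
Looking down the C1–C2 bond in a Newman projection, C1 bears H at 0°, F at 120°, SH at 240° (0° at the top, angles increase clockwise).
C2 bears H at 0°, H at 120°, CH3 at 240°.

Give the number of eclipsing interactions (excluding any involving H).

Non-H eclipsing pairs: SH(240°)/CH3(240°) — 1 interaction.

1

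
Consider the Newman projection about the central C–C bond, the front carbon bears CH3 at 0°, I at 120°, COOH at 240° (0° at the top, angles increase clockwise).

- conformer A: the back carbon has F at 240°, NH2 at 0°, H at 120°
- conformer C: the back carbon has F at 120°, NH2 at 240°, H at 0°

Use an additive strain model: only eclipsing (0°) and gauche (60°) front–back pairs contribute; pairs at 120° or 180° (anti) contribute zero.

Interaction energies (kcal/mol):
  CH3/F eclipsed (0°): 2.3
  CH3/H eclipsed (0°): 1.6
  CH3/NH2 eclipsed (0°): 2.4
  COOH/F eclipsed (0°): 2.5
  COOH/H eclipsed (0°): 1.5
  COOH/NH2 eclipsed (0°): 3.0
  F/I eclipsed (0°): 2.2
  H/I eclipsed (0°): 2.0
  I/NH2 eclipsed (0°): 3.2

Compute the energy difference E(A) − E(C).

A is eclipsed. CH3 at 0° is eclipsed with NH2 at 0° (2.4); I at 120° is eclipsed with H at 120° (2.0); COOH at 240° is eclipsed with F at 240° (2.5). Total 6.9 kcal/mol.
C is eclipsed. CH3 at 0° is eclipsed with H at 0° (1.6); I at 120° is eclipsed with F at 120° (2.2); COOH at 240° is eclipsed with NH2 at 240° (3.0). Total 6.8 kcal/mol.
E(A) − E(C) = 6.9 − 6.8 = +0.1 kcal/mol.

+0.1 kcal/mol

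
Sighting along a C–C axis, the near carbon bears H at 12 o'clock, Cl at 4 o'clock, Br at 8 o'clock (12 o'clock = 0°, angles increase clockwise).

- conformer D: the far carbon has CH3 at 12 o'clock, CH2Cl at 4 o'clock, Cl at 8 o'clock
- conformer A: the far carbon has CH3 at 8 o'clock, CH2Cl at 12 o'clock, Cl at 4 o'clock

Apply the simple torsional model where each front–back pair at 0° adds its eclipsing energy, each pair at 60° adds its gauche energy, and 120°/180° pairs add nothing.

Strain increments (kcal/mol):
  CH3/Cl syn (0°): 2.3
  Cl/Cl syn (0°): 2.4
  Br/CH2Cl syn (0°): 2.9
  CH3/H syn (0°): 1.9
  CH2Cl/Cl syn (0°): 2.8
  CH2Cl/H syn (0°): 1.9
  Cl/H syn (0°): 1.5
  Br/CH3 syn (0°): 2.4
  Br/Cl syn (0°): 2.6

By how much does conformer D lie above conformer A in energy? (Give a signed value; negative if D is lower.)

D is eclipsed. H at 0° is eclipsed with CH3 at 0° (1.9); Cl at 120° is eclipsed with CH2Cl at 120° (2.8); Br at 240° is eclipsed with Cl at 240° (2.6). Total 7.3 kcal/mol.
A is eclipsed. H at 0° is eclipsed with CH2Cl at 0° (1.9); Cl at 120° is eclipsed with Cl at 120° (2.4); Br at 240° is eclipsed with CH3 at 240° (2.4). Total 6.7 kcal/mol.
E(D) − E(A) = 7.3 − 6.7 = +0.6 kcal/mol.

+0.6 kcal/mol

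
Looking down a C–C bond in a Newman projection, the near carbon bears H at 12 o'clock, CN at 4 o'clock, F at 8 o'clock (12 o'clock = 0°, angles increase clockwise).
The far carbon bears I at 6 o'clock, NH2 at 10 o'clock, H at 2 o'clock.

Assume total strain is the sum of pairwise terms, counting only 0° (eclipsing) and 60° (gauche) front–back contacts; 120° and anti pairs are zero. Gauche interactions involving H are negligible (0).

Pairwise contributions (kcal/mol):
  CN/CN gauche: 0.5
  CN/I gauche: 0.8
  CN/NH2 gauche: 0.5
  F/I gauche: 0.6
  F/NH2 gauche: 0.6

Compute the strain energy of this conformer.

2.0 kcal/mol

This conformer is staggered. CN at 120° is gauche with I at 180° (0.8); F at 240° is gauche with I at 180° (0.6); F at 240° is gauche with NH2 at 300° (0.6). Total 2.0 kcal/mol.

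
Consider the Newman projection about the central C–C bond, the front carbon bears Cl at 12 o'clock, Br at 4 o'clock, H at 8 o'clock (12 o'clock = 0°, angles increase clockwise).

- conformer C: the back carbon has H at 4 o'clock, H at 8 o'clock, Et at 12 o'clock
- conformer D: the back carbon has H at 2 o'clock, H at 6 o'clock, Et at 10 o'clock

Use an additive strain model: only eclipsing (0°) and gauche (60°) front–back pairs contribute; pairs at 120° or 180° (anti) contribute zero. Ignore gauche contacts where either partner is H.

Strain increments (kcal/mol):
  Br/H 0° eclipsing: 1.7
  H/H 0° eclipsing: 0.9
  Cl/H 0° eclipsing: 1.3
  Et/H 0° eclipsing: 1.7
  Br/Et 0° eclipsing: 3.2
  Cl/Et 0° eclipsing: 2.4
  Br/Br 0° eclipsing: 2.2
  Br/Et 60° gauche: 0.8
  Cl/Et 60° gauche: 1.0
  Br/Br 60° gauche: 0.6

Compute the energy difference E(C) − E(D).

C (eclipsed): Cl(0°)/Et(0°) eclipsed 2.4; Br(120°)/H(120°) eclipsed 1.7; H(240°)/H(240°) eclipsed 0.9 → 5.0 kcal/mol.
D (staggered): Cl(0°)/Et(300°) gauche 1.0 → 1.0 kcal/mol.
E(C) − E(D) = 5.0 − 1.0 = +4.0 kcal/mol.

+4.0 kcal/mol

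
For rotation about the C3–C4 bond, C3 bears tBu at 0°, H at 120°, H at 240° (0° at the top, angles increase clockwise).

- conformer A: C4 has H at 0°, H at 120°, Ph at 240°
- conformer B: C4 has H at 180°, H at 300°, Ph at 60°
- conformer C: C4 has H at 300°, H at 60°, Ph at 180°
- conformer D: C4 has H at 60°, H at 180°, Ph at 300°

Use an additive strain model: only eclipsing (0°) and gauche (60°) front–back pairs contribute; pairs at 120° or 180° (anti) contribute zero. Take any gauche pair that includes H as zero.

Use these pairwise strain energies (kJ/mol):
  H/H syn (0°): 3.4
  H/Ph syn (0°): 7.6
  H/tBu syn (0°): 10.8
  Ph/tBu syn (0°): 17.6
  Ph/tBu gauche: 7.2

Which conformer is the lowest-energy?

C

A (eclipsed): tBu(0°)/H(0°) eclipsed 10.8; H(120°)/H(120°) eclipsed 3.4; H(240°)/Ph(240°) eclipsed 7.6 → 21.8 kJ/mol.
B (staggered): tBu(0°)/Ph(60°) gauche 7.2 → 7.2 kJ/mol.
C (staggered): no non-H gauche contacts → 0.0 kJ/mol.
D (staggered): tBu(0°)/Ph(300°) gauche 7.2 → 7.2 kJ/mol.
C has the lowest total (0.0 kJ/mol).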